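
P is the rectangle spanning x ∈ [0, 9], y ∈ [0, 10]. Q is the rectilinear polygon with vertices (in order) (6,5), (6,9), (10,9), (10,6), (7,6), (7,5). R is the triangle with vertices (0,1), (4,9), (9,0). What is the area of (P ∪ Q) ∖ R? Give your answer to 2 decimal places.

55.00

|P ∪ Q| = 93.
|(P ∪ Q) ∩ R| = 38.
|(P ∪ Q) ∖ R| = 93 − 38 = 55.00.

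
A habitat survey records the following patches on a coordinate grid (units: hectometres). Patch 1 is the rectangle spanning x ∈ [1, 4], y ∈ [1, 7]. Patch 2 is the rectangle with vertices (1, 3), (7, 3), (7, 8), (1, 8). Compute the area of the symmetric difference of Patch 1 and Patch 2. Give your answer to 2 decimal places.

|Patch 1∩Patch 2|: x∈[1,4], y∈[3,7] → 3·4 = 12.
|Patch 1 △ Patch 2| = |Patch 1| + |Patch 2| − 2·|Patch 1∩Patch 2| = 18 + 30 − 24 = 24.00.

24.00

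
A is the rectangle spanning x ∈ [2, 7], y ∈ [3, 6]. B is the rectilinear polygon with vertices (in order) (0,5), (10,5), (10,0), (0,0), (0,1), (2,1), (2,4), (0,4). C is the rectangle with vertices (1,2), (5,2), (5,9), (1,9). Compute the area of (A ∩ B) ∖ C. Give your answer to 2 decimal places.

|A ∩ B| = 10.
|(A ∩ B) ∩ C| = 6.
|(A ∩ B) ∖ C| = 10 − 6 = 4.00.

4.00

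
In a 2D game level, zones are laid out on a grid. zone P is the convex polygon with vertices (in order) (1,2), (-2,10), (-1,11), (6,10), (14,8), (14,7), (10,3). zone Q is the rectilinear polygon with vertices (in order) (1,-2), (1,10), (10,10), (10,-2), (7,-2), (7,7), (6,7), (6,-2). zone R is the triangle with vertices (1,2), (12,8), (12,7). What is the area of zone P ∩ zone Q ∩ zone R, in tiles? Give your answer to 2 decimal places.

3.18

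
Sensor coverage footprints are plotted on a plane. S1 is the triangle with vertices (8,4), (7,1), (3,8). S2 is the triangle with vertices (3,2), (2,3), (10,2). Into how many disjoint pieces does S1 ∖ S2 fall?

S1 ∖ S2 splits into 2 disjoint pieces (area 8.6158, area 0.4524).

2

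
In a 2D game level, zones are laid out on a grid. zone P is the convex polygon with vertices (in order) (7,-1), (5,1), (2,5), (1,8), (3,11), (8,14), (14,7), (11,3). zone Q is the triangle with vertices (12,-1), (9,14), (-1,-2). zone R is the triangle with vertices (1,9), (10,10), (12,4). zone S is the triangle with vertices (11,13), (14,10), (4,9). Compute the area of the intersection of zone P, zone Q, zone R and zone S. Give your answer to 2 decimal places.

The intersection is the polygon with vertices (9.804,9.978), (9.882,9.588), (6,9.2), (6.239,9.582).
By the shoelace formula its area is 1.41.

1.41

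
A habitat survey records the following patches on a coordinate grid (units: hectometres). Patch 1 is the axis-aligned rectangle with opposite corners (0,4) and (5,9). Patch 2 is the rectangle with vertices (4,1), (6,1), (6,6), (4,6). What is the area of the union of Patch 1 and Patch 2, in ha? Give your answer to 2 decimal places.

By inclusion–exclusion:
Individual areas: |Patch 1| = 25, |Patch 2| = 10.
|Patch 1∩Patch 2|: x∈[4,5], y∈[4,6] → 1·2 = 2.
|Patch 1 ∪ Patch 2| = 35 − 2 = 33.00.

33.00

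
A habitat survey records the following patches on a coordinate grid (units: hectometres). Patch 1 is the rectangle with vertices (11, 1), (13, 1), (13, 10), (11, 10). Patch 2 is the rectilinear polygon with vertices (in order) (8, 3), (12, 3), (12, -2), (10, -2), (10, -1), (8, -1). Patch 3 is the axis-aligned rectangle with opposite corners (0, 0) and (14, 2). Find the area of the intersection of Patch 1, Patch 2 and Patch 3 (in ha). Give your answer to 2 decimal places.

1.00

The intersection is the polygon with vertices (11,2), (12,2), (12,1), (11,1).
By the shoelace formula its area is 1.00.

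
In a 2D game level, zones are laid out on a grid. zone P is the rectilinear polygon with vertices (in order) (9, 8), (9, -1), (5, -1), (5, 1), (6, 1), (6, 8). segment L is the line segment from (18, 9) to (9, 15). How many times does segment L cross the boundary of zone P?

0

The segment lies entirely outside zone P and never meets its boundary.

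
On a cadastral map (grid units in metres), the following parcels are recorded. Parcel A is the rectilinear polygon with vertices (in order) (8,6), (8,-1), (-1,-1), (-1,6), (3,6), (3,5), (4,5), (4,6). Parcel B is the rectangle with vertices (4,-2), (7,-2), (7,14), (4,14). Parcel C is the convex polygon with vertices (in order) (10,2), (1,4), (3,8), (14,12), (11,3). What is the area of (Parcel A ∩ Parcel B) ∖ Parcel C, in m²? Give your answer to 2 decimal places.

12.00

|Parcel A ∩ Parcel B| = 21.
|(Parcel A ∩ Parcel B) ∩ Parcel C| = 9.
|(Parcel A ∩ Parcel B) ∖ Parcel C| = 21 − 9 = 12.00.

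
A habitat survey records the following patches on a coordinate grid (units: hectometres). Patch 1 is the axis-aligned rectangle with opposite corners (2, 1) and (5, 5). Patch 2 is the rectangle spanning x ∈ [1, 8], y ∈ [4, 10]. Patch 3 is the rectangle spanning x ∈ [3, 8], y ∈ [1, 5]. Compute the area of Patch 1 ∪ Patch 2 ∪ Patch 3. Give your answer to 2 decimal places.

By inclusion–exclusion:
Individual areas: |Patch 1| = 12, |Patch 2| = 42, |Patch 3| = 20.
|Patch 1∩Patch 2|: x∈[2,5], y∈[4,5] → 3·1 = 3.
|Patch 1∩Patch 3|: x∈[3,5], y∈[1,5] → 2·4 = 8.
|Patch 2∩Patch 3|: x∈[3,8], y∈[4,5] → 5·1 = 5.
|Patch 1∩Patch 2∩Patch 3| = 2.
|Patch 1 ∪ Patch 2 ∪ Patch 3| = 74 − 16 + 2 = 60.00.

60.00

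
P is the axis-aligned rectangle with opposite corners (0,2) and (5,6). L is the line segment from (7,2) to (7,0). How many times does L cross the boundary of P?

0

The segment lies entirely outside P and never meets its boundary.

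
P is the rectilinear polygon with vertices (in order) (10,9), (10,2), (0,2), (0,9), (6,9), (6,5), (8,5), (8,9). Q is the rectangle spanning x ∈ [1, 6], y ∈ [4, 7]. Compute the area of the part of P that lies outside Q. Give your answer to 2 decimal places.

|P| = 62, |P∩Q| = 15.
|P ∖ Q| = |P| − |P∩Q| = 62 − 15 = 47.00.

47.00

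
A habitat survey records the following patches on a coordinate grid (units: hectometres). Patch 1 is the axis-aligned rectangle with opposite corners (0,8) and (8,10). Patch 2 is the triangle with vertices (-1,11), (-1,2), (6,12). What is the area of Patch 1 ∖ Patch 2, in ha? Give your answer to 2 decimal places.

|Patch 1| = 16, |Patch 1∩Patch 2| = 7.8.
|Patch 1 ∖ Patch 2| = |Patch 1| − |Patch 1∩Patch 2| = 16 − 7.8 = 8.20.

8.20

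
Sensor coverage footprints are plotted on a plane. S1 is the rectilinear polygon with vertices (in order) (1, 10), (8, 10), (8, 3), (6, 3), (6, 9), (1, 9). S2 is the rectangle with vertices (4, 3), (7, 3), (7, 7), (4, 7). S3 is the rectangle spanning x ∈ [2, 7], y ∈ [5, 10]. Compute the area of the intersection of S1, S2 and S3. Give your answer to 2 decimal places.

2.00

The intersection is the polygon with vertices (6,7), (7,7), (7,5), (6,5).
By the shoelace formula its area is 2.00.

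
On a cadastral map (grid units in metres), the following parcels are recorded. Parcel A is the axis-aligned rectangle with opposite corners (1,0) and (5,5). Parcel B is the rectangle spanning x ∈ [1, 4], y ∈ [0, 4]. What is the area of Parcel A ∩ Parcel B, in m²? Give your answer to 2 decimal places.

12.00

|Parcel A∩Parcel B|: x∈[1,4], y∈[0,4] → 3·4 = 12.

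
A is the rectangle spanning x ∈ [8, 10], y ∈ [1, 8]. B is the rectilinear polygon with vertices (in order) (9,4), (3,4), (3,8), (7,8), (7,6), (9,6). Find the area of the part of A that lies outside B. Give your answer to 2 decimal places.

12.00

|A| = 14, |A∩B| = 2.
|A ∖ B| = |A| − |A∩B| = 14 − 2 = 12.00.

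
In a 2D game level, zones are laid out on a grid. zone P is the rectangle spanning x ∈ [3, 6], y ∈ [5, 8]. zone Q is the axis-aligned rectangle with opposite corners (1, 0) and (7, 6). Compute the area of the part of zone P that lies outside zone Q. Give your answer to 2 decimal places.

|zone P∩zone Q|: x∈[3,6], y∈[5,6] → 3·1 = 3.
|zone P| = 9.
|zone P ∖ zone Q| = |zone P| − |zone P∩zone Q| = 9 − 3 = 6.00.

6.00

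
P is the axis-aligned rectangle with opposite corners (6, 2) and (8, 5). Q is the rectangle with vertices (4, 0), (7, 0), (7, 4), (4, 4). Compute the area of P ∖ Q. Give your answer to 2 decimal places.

|P∩Q|: x∈[6,7], y∈[2,4] → 1·2 = 2.
|P| = 6.
|P ∖ Q| = |P| − |P∩Q| = 6 − 2 = 4.00.

4.00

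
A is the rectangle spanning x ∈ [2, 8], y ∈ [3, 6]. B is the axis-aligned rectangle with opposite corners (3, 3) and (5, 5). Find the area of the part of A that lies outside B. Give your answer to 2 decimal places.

14.00

|A∩B|: x∈[3,5], y∈[3,5] → 2·2 = 4.
|A| = 18.
|A ∖ B| = |A| − |A∩B| = 18 − 4 = 14.00.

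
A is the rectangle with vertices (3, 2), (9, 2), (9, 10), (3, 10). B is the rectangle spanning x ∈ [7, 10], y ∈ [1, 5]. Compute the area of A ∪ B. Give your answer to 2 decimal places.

By inclusion–exclusion:
Individual areas: |A| = 48, |B| = 12.
|A∩B|: x∈[7,9], y∈[2,5] → 2·3 = 6.
|A ∪ B| = 60 − 6 = 54.00.

54.00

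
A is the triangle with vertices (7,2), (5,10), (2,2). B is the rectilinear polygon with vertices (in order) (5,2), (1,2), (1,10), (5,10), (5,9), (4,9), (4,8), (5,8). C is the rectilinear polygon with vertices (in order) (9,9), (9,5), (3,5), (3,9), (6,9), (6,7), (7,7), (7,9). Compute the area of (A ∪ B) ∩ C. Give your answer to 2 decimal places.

|A ∪ B| = 39.5625.
|(A ∪ B) ∩ C| = 10.56.

10.56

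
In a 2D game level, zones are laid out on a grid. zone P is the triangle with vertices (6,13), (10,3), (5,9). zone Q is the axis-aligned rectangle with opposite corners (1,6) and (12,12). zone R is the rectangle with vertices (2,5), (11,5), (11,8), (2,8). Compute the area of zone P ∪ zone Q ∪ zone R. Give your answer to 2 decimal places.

76.19

By inclusion–exclusion:
Individual areas: |zone P| = 13, |zone Q| = 66, |zone R| = 27.
|zone P∩zone Q| = 10.725.
|zone P∩zone R| = 4.55.
|zone Q∩zone R|: x∈[2,11], y∈[6,8] → 9·2 = 18.
|zone P∩zone Q∩zone R| = 3.4667.
|zone P ∪ zone Q ∪ zone R| = 106 − 33.275 + 3.4667 = 76.19.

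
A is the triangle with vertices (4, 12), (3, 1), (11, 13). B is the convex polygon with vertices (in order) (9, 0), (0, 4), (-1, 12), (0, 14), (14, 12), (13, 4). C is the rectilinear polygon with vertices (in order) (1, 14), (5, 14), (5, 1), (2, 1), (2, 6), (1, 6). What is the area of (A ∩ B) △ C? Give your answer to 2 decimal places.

|A ∩ B| = 36.935.
|(A ∩ B) ∩ C| = 12.9785.
|(A ∩ B) △ C| = 36.935 + 47 − 25.957 = 57.98.

57.98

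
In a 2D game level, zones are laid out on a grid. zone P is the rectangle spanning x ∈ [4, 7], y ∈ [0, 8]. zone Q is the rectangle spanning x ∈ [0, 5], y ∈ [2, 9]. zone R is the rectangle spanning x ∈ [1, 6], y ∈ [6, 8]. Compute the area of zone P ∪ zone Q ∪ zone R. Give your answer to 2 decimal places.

By inclusion–exclusion:
Individual areas: |zone P| = 24, |zone Q| = 35, |zone R| = 10.
|zone P∩zone Q|: x∈[4,5], y∈[2,8] → 1·6 = 6.
|zone P∩zone R|: x∈[4,6], y∈[6,8] → 2·2 = 4.
|zone Q∩zone R|: x∈[1,5], y∈[6,8] → 4·2 = 8.
|zone P∩zone Q∩zone R| = 2.
|zone P ∪ zone Q ∪ zone R| = 69 − 18 + 2 = 53.00.

53.00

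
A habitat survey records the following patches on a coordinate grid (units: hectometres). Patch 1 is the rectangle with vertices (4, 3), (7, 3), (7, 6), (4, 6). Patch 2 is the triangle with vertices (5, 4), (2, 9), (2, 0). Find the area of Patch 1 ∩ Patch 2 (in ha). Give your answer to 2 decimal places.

1.46

The intersection is the polygon with vertices (4,3), (4,5.667), (5,4), (4.25,3).
By the shoelace formula its area is 1.46.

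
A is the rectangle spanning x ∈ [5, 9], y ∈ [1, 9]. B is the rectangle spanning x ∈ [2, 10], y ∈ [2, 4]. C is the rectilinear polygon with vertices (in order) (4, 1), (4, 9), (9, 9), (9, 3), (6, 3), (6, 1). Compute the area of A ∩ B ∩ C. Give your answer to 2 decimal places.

5.00

The intersection is the polygon with vertices (5,2), (5,4), (9,4), (9,3), (6,3), (6,2).
By the shoelace formula its area is 5.00.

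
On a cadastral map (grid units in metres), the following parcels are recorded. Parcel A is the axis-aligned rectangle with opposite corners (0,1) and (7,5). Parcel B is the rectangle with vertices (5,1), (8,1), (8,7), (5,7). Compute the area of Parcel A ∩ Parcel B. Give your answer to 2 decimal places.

8.00

|Parcel A∩Parcel B|: x∈[5,7], y∈[1,5] → 2·4 = 8.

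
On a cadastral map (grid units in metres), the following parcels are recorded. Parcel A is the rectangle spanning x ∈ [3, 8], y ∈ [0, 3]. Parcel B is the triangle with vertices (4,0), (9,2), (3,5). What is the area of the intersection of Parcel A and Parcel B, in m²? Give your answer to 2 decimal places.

9.45

The intersection is the polygon with vertices (8,1.6), (4,0), (3.4,3), (7,3), (8,2.5).
By the shoelace formula its area is 9.45.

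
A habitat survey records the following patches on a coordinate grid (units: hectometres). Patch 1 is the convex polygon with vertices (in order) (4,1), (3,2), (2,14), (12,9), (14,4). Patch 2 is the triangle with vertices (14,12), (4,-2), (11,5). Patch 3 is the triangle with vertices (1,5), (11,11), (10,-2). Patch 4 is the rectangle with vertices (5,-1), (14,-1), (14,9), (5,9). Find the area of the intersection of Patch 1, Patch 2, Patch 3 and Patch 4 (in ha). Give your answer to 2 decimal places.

The intersection is the polygon with vertices (6.727,1.818), (10.724,7.414), (10.5,4.5), (8.286,2.286).
By the shoelace formula its area is 6.40.

6.40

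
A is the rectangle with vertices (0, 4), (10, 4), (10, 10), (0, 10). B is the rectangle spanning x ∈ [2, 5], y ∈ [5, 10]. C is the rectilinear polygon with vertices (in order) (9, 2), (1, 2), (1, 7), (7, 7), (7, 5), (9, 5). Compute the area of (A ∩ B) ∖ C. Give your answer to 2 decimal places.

9.00

|A ∩ B| = 15.
|(A ∩ B) ∩ C| = 6.
|(A ∩ B) ∖ C| = 15 − 6 = 9.00.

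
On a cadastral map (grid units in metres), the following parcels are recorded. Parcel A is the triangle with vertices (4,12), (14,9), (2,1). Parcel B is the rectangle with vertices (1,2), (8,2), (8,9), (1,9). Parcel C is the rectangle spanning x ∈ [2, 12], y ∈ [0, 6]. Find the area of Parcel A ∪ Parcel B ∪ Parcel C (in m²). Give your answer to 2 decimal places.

By inclusion–exclusion:
Individual areas: |Parcel A| = 58, |Parcel B| = 49, |Parcel C| = 60.
|Parcel A∩Parcel B| = 29.5227.
|Parcel A∩Parcel C| = 16.4773.
|Parcel B∩Parcel C|: x∈[2,8], y∈[2,6] → 6·4 = 24.
|Parcel A∩Parcel B∩Parcel C| = 15.0682.
|Parcel A ∪ Parcel B ∪ Parcel C| = 167 − 70 + 15.0682 = 112.07.

112.07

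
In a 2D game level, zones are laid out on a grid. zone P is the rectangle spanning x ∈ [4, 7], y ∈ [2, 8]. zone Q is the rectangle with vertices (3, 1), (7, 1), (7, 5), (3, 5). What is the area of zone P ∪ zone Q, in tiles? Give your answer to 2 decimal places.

By inclusion–exclusion:
Individual areas: |zone P| = 18, |zone Q| = 16.
|zone P∩zone Q|: x∈[4,7], y∈[2,5] → 3·3 = 9.
|zone P ∪ zone Q| = 34 − 9 = 25.00.

25.00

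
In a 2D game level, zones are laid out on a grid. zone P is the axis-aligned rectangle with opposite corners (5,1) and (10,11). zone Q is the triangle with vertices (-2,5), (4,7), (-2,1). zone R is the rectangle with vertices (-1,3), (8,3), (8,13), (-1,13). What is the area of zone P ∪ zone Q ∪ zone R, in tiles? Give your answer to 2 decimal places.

120.17

By inclusion–exclusion:
Individual areas: |zone P| = 50, |zone Q| = 12, |zone R| = 90.
|zone P∩zone Q| = 0.
|zone P∩zone R|: x∈[5,8], y∈[3,11] → 3·8 = 24.
|zone Q∩zone R| = 7.8333.
|zone P∩zone Q∩zone R| = 0.
|zone P ∪ zone Q ∪ zone R| = 152 − 31.8333 + 0 = 120.17.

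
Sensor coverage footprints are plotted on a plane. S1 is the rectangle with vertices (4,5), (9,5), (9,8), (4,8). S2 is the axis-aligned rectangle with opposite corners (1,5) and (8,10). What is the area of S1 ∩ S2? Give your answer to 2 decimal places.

12.00

|S1∩S2|: x∈[4,8], y∈[5,8] → 4·3 = 12.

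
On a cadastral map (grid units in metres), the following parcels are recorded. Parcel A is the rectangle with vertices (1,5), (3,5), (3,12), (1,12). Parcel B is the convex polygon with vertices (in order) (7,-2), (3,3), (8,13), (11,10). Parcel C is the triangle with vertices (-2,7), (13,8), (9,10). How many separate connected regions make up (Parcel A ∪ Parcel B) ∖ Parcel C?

4

(Parcel A ∪ Parcel B) ∖ Parcel C splits into 4 disjoint pieces (area 4.5333, area 7.8182, area 38.7194, area 8.594).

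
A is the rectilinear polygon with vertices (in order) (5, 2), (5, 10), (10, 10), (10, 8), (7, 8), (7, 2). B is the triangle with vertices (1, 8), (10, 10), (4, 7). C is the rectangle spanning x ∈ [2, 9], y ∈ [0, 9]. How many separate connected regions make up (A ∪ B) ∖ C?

(A ∪ B) ∖ C splits into 2 disjoint pieces (area 0.2778, area 6).

2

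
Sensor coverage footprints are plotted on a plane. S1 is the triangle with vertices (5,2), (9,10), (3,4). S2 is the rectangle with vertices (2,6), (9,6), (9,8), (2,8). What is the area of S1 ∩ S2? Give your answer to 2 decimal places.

3.00

The intersection is the polygon with vertices (7,6), (5,6), (7,8), (8,8).
By the shoelace formula its area is 3.00.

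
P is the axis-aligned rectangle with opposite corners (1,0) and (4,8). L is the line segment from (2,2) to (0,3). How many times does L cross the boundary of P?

1

The segment meets the boundary at (1,2.5).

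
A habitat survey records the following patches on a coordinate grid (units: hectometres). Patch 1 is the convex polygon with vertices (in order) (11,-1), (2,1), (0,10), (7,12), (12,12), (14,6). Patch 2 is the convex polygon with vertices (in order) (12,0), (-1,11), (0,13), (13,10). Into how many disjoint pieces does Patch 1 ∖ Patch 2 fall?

Patch 1 ∖ Patch 2 splits into 3 disjoint pieces (area 50.0255, area 6.8933, area 5.2441).

3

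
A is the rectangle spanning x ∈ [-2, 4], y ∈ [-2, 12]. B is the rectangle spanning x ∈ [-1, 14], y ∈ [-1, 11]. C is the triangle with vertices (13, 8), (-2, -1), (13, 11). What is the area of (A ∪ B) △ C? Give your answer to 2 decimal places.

|A ∪ B| = 204.
|(A ∪ B) ∩ C| = 22.5.
|(A ∪ B) △ C| = 204 + 22.5 − 45 = 181.50.

181.50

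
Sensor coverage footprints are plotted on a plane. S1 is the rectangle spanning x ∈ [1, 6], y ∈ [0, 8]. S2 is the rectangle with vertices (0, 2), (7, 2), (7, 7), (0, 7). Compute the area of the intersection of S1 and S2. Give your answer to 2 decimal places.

|S1∩S2|: x∈[1,6], y∈[2,7] → 5·5 = 25.

25.00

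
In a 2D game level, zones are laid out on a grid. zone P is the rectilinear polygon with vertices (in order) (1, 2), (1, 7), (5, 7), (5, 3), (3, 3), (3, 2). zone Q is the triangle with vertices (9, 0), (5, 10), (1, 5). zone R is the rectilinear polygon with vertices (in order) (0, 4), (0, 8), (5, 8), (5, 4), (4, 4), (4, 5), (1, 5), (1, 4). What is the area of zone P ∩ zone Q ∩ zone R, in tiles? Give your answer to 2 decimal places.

7.40

The intersection is the polygon with vertices (5,4), (4,4), (4,5), (1,5), (2.6,7), (5,7).
By the shoelace formula its area is 7.40.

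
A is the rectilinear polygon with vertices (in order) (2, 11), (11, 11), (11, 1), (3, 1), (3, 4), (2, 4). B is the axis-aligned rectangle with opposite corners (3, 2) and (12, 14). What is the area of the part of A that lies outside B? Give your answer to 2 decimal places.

|A| = 87, |A∩B| = 72.
|A ∖ B| = |A| − |A∩B| = 87 − 72 = 15.00.

15.00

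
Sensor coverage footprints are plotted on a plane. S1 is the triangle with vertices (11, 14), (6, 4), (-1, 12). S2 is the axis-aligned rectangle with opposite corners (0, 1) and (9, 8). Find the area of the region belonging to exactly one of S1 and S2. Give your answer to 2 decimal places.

96.00

|S1| = 55, |S2| = 63, |S1∩S2| = 11.
|S1 △ S2| = |S1| + |S2| − 2·|S1∩S2| = 55 + 63 − 22 = 96.00.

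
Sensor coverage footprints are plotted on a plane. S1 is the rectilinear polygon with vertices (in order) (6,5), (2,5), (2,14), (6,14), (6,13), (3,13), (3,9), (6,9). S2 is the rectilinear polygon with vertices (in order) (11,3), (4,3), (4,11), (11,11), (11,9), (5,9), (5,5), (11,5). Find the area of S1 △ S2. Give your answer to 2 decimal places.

48.00

|S1| = 24, |S2| = 32, |S1∩S2| = 4.
|S1 △ S2| = |S1| + |S2| − 2·|S1∩S2| = 24 + 32 − 8 = 48.00.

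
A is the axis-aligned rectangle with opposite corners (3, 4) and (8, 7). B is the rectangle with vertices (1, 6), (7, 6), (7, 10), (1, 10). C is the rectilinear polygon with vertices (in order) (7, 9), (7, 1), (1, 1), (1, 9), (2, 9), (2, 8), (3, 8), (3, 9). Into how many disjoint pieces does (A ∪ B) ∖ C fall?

(A ∪ B) ∖ C splits into 2 disjoint pieces (area 3, area 7).

2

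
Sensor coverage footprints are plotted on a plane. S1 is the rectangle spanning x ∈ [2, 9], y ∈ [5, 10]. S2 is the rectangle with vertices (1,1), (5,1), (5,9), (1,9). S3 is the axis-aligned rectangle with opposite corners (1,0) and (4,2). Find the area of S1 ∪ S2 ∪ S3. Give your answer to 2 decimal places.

58.00

By inclusion–exclusion:
Individual areas: |S1| = 35, |S2| = 32, |S3| = 6.
|S1∩S2|: x∈[2,5], y∈[5,9] → 3·4 = 12.
|S1∩S3| = 0 (no overlap).
|S2∩S3|: x∈[1,4], y∈[1,2] → 3·1 = 3.
|S1∩S2∩S3| = 0.
|S1 ∪ S2 ∪ S3| = 73 − 15 + 0 = 58.00.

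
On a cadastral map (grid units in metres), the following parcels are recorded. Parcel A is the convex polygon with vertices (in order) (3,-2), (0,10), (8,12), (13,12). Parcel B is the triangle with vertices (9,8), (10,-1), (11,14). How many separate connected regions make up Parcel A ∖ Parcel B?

2

Parcel A ∖ Parcel B splits into 2 disjoint pieces (area 77.5897, area 3.5137).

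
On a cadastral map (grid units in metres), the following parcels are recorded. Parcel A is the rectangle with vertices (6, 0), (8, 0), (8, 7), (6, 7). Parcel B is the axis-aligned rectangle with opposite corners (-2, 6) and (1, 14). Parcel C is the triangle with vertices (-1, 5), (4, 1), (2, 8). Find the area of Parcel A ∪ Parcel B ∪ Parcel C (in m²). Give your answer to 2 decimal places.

51.00

By inclusion–exclusion:
Individual areas: |Parcel A| = 14, |Parcel B| = 24, |Parcel C| = 13.5.
|Parcel A∩Parcel B| = 0 (no overlap).
|Parcel A∩Parcel C| = 0.
|Parcel B∩Parcel C| = 0.5.
|Parcel A∩Parcel B∩Parcel C| = 0.
|Parcel A ∪ Parcel B ∪ Parcel C| = 51.5 − 0.5 + 0 = 51.00.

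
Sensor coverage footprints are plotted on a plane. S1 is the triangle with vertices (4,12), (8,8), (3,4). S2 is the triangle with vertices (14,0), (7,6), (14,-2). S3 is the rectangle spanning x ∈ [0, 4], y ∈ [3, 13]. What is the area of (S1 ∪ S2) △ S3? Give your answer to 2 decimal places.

57.80

|S1 ∪ S2| = 25.
|(S1 ∪ S2) ∩ S3| = 3.6.
|(S1 ∪ S2) △ S3| = 25 + 40 − 7.2 = 57.80.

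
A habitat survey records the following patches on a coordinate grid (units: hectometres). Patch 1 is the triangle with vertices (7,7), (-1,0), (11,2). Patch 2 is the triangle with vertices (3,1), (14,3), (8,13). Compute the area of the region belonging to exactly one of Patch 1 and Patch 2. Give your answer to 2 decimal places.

|Patch 1| = 34, |Patch 2| = 61, |Patch 1∩Patch 2| = 23.2048.
|Patch 1 △ Patch 2| = |Patch 1| + |Patch 2| − 2·|Patch 1∩Patch 2| = 34 + 61 − 46.4096 = 48.59.

48.59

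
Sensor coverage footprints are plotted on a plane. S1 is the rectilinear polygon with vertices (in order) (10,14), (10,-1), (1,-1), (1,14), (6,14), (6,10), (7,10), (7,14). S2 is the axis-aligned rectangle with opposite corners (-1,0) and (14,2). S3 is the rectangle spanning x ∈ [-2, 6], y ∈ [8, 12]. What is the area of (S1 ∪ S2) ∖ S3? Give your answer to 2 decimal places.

123.00

|S1 ∪ S2| = 143.
|(S1 ∪ S2) ∩ S3| = 20.
|(S1 ∪ S2) ∖ S3| = 143 − 20 = 123.00.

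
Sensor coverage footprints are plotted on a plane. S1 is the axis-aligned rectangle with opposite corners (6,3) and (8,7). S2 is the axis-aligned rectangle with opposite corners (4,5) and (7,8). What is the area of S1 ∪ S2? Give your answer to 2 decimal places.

15.00

By inclusion–exclusion:
Individual areas: |S1| = 8, |S2| = 9.
|S1∩S2|: x∈[6,7], y∈[5,7] → 1·2 = 2.
|S1 ∪ S2| = 17 − 2 = 15.00.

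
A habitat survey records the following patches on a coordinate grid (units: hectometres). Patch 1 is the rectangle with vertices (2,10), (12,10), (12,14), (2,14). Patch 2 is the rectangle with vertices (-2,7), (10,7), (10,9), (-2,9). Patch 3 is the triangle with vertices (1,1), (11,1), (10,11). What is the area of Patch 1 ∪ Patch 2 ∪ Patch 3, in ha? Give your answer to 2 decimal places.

108.10

By inclusion–exclusion:
Individual areas: |Patch 1| = 40, |Patch 2| = 24, |Patch 3| = 50.
|Patch 1∩Patch 2| = 0 (no overlap).
|Patch 1∩Patch 3| = 0.5.
|Patch 2∩Patch 3| = 5.4.
|Patch 1∩Patch 2∩Patch 3| = 0.
|Patch 1 ∪ Patch 2 ∪ Patch 3| = 114 − 5.9 + 0 = 108.10.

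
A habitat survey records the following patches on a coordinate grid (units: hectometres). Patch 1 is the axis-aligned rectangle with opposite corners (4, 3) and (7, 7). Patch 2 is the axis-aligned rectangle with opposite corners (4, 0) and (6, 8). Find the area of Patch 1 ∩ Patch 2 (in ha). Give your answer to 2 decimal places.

8.00

|Patch 1∩Patch 2|: x∈[4,6], y∈[3,7] → 2·4 = 8.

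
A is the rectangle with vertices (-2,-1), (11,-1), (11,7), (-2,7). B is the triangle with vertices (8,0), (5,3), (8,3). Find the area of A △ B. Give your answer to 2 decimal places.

|A| = 104, |B| = 4.5, |A∩B| = 4.5.
|A △ B| = |A| + |B| − 2·|A∩B| = 104 + 4.5 − 9 = 99.50.

99.50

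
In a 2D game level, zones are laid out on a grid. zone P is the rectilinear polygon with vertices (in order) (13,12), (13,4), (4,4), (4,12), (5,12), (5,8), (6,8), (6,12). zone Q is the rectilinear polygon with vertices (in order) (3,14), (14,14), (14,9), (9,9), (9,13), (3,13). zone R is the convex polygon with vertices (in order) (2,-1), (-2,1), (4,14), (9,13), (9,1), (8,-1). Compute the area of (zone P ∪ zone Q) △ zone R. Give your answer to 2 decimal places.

128.04

|zone P ∪ zone Q| = 87.
|(zone P ∪ zone Q) ∩ zone R| = 38.7308.
|(zone P ∪ zone Q) △ zone R| = 87 + 118.5 − 77.4615 = 128.04.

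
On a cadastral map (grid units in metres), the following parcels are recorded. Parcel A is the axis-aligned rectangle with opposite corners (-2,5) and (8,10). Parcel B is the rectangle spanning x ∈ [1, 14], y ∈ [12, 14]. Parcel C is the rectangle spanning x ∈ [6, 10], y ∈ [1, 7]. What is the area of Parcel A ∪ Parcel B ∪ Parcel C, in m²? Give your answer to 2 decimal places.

96.00

By inclusion–exclusion:
Individual areas: |Parcel A| = 50, |Parcel B| = 26, |Parcel C| = 24.
|Parcel A∩Parcel B| = 0 (no overlap).
|Parcel A∩Parcel C|: x∈[6,8], y∈[5,7] → 2·2 = 4.
|Parcel B∩Parcel C| = 0 (no overlap).
|Parcel A∩Parcel B∩Parcel C| = 0.
|Parcel A ∪ Parcel B ∪ Parcel C| = 100 − 4 + 0 = 96.00.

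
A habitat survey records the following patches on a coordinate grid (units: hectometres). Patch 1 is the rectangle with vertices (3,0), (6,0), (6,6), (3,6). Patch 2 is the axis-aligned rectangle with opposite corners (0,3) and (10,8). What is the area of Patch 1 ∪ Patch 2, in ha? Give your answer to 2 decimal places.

By inclusion–exclusion:
Individual areas: |Patch 1| = 18, |Patch 2| = 50.
|Patch 1∩Patch 2|: x∈[3,6], y∈[3,6] → 3·3 = 9.
|Patch 1 ∪ Patch 2| = 68 − 9 = 59.00.

59.00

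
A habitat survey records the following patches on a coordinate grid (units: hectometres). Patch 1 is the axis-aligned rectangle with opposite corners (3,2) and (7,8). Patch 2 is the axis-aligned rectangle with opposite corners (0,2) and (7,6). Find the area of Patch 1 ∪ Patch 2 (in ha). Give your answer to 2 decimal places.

36.00

By inclusion–exclusion:
Individual areas: |Patch 1| = 24, |Patch 2| = 28.
|Patch 1∩Patch 2|: x∈[3,7], y∈[2,6] → 4·4 = 16.
|Patch 1 ∪ Patch 2| = 52 − 16 = 36.00.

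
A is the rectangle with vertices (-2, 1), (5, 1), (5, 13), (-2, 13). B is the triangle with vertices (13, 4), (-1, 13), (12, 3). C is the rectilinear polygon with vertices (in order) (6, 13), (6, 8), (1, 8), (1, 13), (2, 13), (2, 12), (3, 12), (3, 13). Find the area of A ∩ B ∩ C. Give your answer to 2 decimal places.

2.02

The intersection is the polygon with vertices (1,11.461), (1,11.714), (5,9.143), (5,8.385).
By the shoelace formula its area is 2.02.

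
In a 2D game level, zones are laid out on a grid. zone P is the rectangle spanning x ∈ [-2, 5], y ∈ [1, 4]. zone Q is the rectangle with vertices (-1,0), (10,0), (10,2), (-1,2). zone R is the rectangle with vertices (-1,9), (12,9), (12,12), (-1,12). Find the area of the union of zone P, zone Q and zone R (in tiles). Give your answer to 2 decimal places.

76.00

By inclusion–exclusion:
Individual areas: |zone P| = 21, |zone Q| = 22, |zone R| = 39.
|zone P∩zone Q|: x∈[-1,5], y∈[1,2] → 6·1 = 6.
|zone P∩zone R| = 0 (no overlap).
|zone Q∩zone R| = 0 (no overlap).
|zone P∩zone Q∩zone R| = 0.
|zone P ∪ zone Q ∪ zone R| = 82 − 6 + 0 = 76.00.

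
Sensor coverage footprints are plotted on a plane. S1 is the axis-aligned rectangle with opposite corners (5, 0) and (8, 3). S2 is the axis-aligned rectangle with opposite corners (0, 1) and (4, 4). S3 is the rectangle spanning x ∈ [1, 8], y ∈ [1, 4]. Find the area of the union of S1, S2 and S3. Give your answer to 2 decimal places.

27.00

By inclusion–exclusion:
Individual areas: |S1| = 9, |S2| = 12, |S3| = 21.
|S1∩S2| = 0 (no overlap).
|S1∩S3|: x∈[5,8], y∈[1,3] → 3·2 = 6.
|S2∩S3|: x∈[1,4], y∈[1,4] → 3·3 = 9.
|S1∩S2∩S3| = 0.
|S1 ∪ S2 ∪ S3| = 42 − 15 + 0 = 27.00.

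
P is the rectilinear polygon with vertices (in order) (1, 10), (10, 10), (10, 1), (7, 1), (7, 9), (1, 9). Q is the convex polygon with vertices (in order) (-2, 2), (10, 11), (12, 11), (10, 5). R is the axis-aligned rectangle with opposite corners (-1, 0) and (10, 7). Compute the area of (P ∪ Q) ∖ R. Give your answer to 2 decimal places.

23.96

|P ∪ Q| = 59.9167.
|(P ∪ Q) ∩ R| = 35.9583.
|(P ∪ Q) ∖ R| = 59.9167 − 35.9583 = 23.96.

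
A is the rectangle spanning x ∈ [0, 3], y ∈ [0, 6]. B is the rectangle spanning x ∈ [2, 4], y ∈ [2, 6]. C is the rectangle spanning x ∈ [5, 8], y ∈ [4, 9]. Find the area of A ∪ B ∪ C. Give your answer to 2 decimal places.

By inclusion–exclusion:
Individual areas: |A| = 18, |B| = 8, |C| = 15.
|A∩B|: x∈[2,3], y∈[2,6] → 1·4 = 4.
|A∩C| = 0 (no overlap).
|B∩C| = 0 (no overlap).
|A∩B∩C| = 0.
|A ∪ B ∪ C| = 41 − 4 + 0 = 37.00.

37.00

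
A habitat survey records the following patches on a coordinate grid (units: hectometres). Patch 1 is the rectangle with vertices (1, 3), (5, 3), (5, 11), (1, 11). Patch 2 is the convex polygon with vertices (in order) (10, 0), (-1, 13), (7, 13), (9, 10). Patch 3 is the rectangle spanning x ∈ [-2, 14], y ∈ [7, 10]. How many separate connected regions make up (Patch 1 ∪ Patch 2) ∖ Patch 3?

(Patch 1 ∪ Patch 2) ∖ Patch 3 splits into 2 disjoint pieces (area 33.7773, area 23.3636).

2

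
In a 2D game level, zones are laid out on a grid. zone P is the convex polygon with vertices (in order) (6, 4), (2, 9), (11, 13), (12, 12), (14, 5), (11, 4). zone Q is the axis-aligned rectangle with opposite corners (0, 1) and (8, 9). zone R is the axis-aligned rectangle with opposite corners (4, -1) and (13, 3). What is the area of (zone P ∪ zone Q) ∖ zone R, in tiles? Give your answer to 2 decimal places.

|zone P ∪ zone Q| = 113.
|(zone P ∪ zone Q) ∩ zone R| = 8.
|(zone P ∪ zone Q) ∖ zone R| = 113 − 8 = 105.00.

105.00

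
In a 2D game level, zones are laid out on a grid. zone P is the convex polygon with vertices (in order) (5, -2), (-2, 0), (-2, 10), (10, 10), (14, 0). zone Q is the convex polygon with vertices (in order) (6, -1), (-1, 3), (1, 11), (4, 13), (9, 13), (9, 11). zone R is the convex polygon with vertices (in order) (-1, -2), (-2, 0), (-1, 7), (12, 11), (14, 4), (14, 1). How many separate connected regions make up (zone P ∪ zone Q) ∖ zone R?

(zone P ∪ zone Q) ∖ zone R splits into 2 disjoint pieces (area 42.125, area 11.1972).

2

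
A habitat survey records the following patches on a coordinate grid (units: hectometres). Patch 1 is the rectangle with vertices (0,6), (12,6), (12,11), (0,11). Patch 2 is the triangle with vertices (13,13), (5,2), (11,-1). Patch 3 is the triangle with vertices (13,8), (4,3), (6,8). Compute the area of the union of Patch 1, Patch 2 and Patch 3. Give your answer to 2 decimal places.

By inclusion–exclusion:
Individual areas: |Patch 1| = 60, |Patch 2| = 45, |Patch 3| = 17.5.
|Patch 1∩Patch 2| = 11.3636.
|Patch 1∩Patch 3| = 10.9222.
|Patch 2∩Patch 3| = 6.0094.
|Patch 1∩Patch 2∩Patch 3| = 4.8495.
|Patch 1 ∪ Patch 2 ∪ Patch 3| = 122.5 − 28.2952 + 4.8495 = 99.05.

99.05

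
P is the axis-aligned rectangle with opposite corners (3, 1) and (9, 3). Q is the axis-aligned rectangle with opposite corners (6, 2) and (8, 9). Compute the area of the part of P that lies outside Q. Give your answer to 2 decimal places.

|P∩Q|: x∈[6,8], y∈[2,3] → 2·1 = 2.
|P| = 12.
|P ∖ Q| = |P| − |P∩Q| = 12 − 2 = 10.00.

10.00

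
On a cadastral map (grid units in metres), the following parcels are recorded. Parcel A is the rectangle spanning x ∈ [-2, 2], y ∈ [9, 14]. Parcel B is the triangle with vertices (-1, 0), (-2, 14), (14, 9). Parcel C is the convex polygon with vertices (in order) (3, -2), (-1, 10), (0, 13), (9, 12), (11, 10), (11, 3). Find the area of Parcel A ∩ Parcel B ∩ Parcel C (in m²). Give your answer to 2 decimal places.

The intersection is the polygon with vertices (-0.667,9), (-1,10), (0,13), (1.862,12.793), (2,12.75), (2,9).
By the shoelace formula its area is 10.11.

10.11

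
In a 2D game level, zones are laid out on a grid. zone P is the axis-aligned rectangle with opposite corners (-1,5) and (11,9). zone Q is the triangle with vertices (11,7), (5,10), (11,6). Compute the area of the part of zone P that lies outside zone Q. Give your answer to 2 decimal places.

45.25

|zone P| = 48, |zone P∩zone Q| = 2.75.
|zone P ∖ zone Q| = |zone P| − |zone P∩zone Q| = 48 − 2.75 = 45.25.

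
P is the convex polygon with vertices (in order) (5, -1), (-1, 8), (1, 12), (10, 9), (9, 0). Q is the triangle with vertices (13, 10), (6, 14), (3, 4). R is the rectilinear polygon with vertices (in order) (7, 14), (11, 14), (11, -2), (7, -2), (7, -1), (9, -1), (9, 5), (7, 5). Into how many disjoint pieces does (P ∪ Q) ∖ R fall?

2

(P ∪ Q) ∖ R splits into 2 disjoint pieces (area 82.381, area 2.3429).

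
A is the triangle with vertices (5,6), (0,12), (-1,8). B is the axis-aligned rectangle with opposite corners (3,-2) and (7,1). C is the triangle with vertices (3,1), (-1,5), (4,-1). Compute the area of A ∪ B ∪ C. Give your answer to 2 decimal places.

26.60

By inclusion–exclusion:
Individual areas: |A| = 13, |B| = 12, |C| = 2.
|A∩B| = 0.
|A∩C| = 0.
|B∩C| = 0.4.
|A∩B∩C| = 0.
|A ∪ B ∪ C| = 27 − 0.4 + 0 = 26.60.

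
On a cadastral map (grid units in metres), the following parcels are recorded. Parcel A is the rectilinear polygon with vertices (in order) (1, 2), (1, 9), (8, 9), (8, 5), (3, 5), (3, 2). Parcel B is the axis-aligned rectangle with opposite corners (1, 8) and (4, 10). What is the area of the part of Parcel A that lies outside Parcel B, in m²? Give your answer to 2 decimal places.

31.00

|Parcel A| = 34, |Parcel A∩Parcel B| = 3.
|Parcel A ∖ Parcel B| = |Parcel A| − |Parcel A∩Parcel B| = 34 − 3 = 31.00.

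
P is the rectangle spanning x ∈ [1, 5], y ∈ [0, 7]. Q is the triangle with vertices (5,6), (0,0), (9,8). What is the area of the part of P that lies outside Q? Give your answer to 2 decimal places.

24.27

|P| = 28, |P∩Q| = 3.7333.
|P ∖ Q| = |P| − |P∩Q| = 28 − 3.7333 = 24.27.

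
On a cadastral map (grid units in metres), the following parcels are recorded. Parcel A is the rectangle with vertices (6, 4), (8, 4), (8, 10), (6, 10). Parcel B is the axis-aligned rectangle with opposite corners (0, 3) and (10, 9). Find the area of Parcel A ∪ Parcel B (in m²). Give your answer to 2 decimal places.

62.00

By inclusion–exclusion:
Individual areas: |Parcel A| = 12, |Parcel B| = 60.
|Parcel A∩Parcel B|: x∈[6,8], y∈[4,9] → 2·5 = 10.
|Parcel A ∪ Parcel B| = 72 − 10 = 62.00.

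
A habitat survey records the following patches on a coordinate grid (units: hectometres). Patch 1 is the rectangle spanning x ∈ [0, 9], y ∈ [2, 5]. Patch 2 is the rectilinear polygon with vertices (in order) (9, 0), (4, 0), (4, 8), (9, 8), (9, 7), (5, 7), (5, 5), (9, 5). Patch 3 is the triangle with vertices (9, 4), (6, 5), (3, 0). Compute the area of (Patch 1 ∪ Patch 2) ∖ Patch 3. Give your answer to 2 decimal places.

|Patch 1 ∪ Patch 2| = 44.
|(Patch 1 ∪ Patch 2) ∩ Patch 3| = 8.5.
|(Patch 1 ∪ Patch 2) ∖ Patch 3| = 44 − 8.5 = 35.50.

35.50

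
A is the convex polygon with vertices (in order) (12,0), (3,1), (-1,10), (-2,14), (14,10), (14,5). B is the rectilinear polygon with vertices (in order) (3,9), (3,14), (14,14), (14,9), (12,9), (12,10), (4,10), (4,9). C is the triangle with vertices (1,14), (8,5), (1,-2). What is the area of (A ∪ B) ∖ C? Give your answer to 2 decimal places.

|A ∪ B| = 177.375.
|(A ∪ B) ∩ C| = 46.7784.
|(A ∪ B) ∖ C| = 177.375 − 46.7784 = 130.60.

130.60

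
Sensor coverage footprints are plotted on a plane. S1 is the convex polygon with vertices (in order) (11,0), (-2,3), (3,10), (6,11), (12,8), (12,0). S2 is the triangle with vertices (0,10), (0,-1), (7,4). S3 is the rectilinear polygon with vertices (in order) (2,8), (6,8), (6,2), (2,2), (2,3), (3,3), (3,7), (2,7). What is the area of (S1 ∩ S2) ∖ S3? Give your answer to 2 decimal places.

14.90

|S1 ∩ S2| = 27.9681.
|(S1 ∩ S2) ∩ S3| = 13.0681.
|(S1 ∩ S2) ∖ S3| = 27.9681 − 13.0681 = 14.90.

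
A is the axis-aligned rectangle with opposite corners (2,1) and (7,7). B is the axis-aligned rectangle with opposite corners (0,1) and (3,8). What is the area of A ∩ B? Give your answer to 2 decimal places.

6.00

|A∩B|: x∈[2,3], y∈[1,7] → 1·6 = 6.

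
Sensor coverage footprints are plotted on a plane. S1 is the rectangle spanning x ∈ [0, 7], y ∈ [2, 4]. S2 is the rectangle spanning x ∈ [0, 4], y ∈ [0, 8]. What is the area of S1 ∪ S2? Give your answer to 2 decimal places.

38.00

By inclusion–exclusion:
Individual areas: |S1| = 14, |S2| = 32.
|S1∩S2|: x∈[0,4], y∈[2,4] → 4·2 = 8.
|S1 ∪ S2| = 46 − 8 = 38.00.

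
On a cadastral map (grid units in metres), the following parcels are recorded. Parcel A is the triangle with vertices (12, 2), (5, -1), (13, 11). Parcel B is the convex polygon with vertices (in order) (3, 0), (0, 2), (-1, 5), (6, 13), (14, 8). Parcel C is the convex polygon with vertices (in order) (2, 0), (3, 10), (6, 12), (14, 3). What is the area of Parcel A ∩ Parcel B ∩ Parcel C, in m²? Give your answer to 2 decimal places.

The intersection is the polygon with vertices (8.177,3.765), (10.381,7.071), (11.301,6.037).
By the shoelace formula its area is 2.66.

2.66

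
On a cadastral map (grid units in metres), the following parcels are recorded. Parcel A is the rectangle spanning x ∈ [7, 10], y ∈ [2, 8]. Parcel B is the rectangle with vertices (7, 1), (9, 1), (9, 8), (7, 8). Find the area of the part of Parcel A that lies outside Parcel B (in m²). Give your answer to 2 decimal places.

|Parcel A∩Parcel B|: x∈[7,9], y∈[2,8] → 2·6 = 12.
|Parcel A| = 18.
|Parcel A ∖ Parcel B| = |Parcel A| − |Parcel A∩Parcel B| = 18 − 12 = 6.00.

6.00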